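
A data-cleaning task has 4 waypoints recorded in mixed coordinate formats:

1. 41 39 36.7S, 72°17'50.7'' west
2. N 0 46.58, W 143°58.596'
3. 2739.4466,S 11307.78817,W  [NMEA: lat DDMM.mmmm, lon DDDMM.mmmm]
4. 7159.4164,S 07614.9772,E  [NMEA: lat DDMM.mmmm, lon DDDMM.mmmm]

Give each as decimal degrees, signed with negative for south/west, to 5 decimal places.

Point 1:
  φ: 41 + 39/60 + 36.7/3600 = 41.660194
  S ⇒ negate
  Longitude: 72 + 17/60 + 50.7/3600 = 72.297417
  W ⇒ negate
Point 2:
  Latitude: 0 + 46.58/60 = 0.776333
  N ⇒ keep positive
  Lon: 58.596′ = 0.976600°; total 143.976600
  W ⇒ negate
Point 3:
  Lat: degrees = first 2 digits = 27, minutes = 39.4466; 27 + 39.4466/60 = 27.657443
  hemisphere S, so the sign is −
  λ: degrees = first 3 digits = 113, minutes = 7.78817; 113 + 7.78817/60 = 113.129803
  hemisphere W, so the sign is −
Point 4:
  φ: split at 2 digits → 71° and 59.4164′; 71 + 59.4164/60 = 71.990273
  hemisphere S, so the sign is −
  Lon: split at 3 digits → 076° and 14.9772′; 76 + 14.9772/60 = 76.249620
  E → positive

1. -41.66019, -72.29742
2. 0.77633, -143.97660
3. -27.65744, -113.12980
4. -71.99027, 76.24962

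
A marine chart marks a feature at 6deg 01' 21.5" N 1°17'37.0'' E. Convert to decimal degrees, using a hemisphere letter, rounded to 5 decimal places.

Lat: 6° + 1/60 + 21.5/3600 = 6 + 0.016667 + 0.005972 = 6.022639
Lon: 17′ + 37″ = 17.61667′; 1 + 17.61667/60 = 1.293611

6.02264° N, 1.29361° E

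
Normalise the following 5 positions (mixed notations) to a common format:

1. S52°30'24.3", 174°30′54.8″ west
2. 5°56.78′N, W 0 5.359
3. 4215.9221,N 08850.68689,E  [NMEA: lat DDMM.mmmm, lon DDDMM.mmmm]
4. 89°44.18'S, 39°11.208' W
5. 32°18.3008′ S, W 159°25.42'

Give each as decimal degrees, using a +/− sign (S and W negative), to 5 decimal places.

Point 1:
  φ: 30′ + 24.3″ = 30.40500′; 52 + 30.40500/60 = 52.506750
  S ⇒ negate
  λ: 174° + 30/60 + 54.8/3600 = 174 + 0.500000 + 0.015222 = 174.515222
  hemisphere W, so the sign is −
Point 2:
  φ: 56.78′ = 0.946333°; total 5.946333
  N → positive
  Lon: 0 + 5.359/60 = 0.089317
  hemisphere W, so the sign is −
Point 3:
  Latitude: split at 2 digits → 42° and 15.9221′; 42 + 15.9221/60 = 42.265368
  N → positive
  λ: split at 3 digits → 088° and 50.68689′; 88 + 50.68689/60 = 88.844782
  E ⇒ keep positive
Point 4:
  Latitude: 44.18′ = 0.736333°; total 89.736333
  hemisphere S, so the sign is −
  λ: 11.208′ = 0.186800°; total 39.186800
  W ⇒ negate
Point 5:
  φ: 32 + 18.3008/60 = 32.305013
  S → negative
  Longitude: 25.42′ = 0.423667°; total 159.423667
  hemisphere W, so the sign is −

1. -52.50675, -174.51522
2. 5.94633, -0.08932
3. 42.26537, 88.84478
4. -89.73633, -39.18680
5. -32.30501, -159.42367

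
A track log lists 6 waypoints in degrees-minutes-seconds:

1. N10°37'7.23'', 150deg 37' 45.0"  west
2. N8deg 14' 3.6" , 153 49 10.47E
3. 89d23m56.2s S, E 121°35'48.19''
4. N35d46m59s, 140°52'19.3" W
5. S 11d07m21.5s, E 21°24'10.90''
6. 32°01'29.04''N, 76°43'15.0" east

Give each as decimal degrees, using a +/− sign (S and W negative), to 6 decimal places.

1. 10.618675, -150.629167
2. 8.234333, 153.819575
3. -89.398944, 121.596719
4. 35.783056, -140.872028
5. -11.122639, 21.403028
6. 32.024733, 76.720833

Point 1:
  Lat: 37′ + 7.23″ = 37.12050′; 10 + 37.12050/60 = 10.6186750
  N ⇒ keep positive
  λ: 150 + 37/60 + 45/3600 = 150.6291667
  hemisphere W, so the sign is −
Point 2:
  φ: 8° + 14/60 + 3.6/3600 = 8 + 0.233333 + 0.001000 = 8.2343333
  N → positive
  Lon: 49′ + 10.47″ = 49.17450′; 153 + 49.17450/60 = 153.8195750
  E → positive
Point 3:
  Lat: 23′ + 56.2″ = 23.93667′; 89 + 23.93667/60 = 89.3989444
  S → negative
  Longitude: 35′ + 48.19″ = 35.80317′; 121 + 35.80317/60 = 121.5967194
  E ⇒ keep positive
Point 4:
  Lat: 46′ + 59″ = 46.98333′; 35 + 46.98333/60 = 35.7830556
  N ⇒ keep positive
  Lon: 140° + 52/60 + 19.3/3600 = 140 + 0.866667 + 0.005361 = 140.8720278
  hemisphere W, so the sign is −
Point 5:
  Lat: 7′ + 21.5″ = 7.35833′; 11 + 7.35833/60 = 11.1226389
  S → negative
  Lon: 21° + 24/60 + 10.9/3600 = 21 + 0.400000 + 0.003028 = 21.4030278
  E ⇒ keep positive
Point 6:
  φ: 32° + 1/60 + 29.04/3600 = 32 + 0.016667 + 0.008067 = 32.0247333
  N ⇒ keep positive
  Longitude: 43′ + 15″ = 43.25000′; 76 + 43.25000/60 = 76.7208333
  E ⇒ keep positive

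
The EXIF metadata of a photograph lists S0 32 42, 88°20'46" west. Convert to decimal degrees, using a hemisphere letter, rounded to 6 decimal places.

φ: 0° + 32/60 + 42/3600 = 0 + 0.533333 + 0.011667 = 0.5450000
Lon: 88° + 20/60 + 46/3600 = 88 + 0.333333 + 0.012778 = 88.3461111

0.545000° S, 88.346111° W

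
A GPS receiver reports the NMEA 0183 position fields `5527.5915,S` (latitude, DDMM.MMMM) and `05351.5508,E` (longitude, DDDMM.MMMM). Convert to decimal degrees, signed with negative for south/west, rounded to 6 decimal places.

φ: degrees = first 2 digits = 55, minutes = 27.5915; 55 + 27.5915/60 = 55.4598583
hemisphere S, so the sign is −
Longitude: split at 3 digits → 053° and 51.5508′; 53 + 51.5508/60 = 53.8591800
E ⇒ keep positive

-55.459858, 53.859180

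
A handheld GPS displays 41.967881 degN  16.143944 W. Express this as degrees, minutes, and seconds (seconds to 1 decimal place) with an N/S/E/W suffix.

41°58′4.4″ N, 16°08′38.2″ W

Lat: whole degrees 41; 58.07286′ → 58′ and 4.372″
Longitude: 0.143944° → 8.63664′; 0.63664 × 60 = 38.198″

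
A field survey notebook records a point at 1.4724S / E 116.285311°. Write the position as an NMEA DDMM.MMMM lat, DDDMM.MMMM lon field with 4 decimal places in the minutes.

0128.3440,S / 11617.1187,E

Lat: minutes = (1.472400 − 1) × 60 = 28.344000
Lon: fractional part 0.285311 → 17.118660 minutes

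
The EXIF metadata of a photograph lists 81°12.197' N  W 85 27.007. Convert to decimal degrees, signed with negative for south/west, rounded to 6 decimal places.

81.203283, -85.450117

Lat: 12.197′ = 0.203283°; total 81.2032833
N → positive
Longitude: 27.007′ = 0.450117°; total 85.4501167
W → negative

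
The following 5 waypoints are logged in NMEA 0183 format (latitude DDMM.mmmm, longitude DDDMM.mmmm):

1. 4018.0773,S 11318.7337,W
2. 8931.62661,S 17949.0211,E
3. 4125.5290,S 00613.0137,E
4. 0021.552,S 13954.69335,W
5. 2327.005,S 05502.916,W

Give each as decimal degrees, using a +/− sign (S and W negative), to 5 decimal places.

1. -40.30129, -113.31223
2. -89.52711, 179.81702
3. -41.42548, 6.21690
4. -0.35920, -139.91156
5. -23.45008, -55.04860

Point 1:
  Latitude: split at 2 digits → 40° and 18.0773′; 40 + 18.0773/60 = 40.301288
  S → negative
  Longitude: degrees = first 3 digits = 113, minutes = 18.7337; 113 + 18.7337/60 = 113.312228
  W ⇒ negate
Point 2:
  φ: split at 2 digits → 89° and 31.62661′; 89 + 31.62661/60 = 89.527110
  S → negative
  Lon: degrees = first 3 digits = 179, minutes = 49.0211; 179 + 49.0211/60 = 179.817018
  E ⇒ keep positive
Point 3:
  Lat: split at 2 digits → 41° and 25.529′; 41 + 25.529/60 = 41.425483
  S → negative
  Longitude: degrees = first 3 digits = 6, minutes = 13.0137; 6 + 13.0137/60 = 6.216895
  E → positive
Point 4:
  φ: split at 2 digits → 00° and 21.552′; 0 + 21.552/60 = 0.359200
  S → negative
  Lon: degrees = first 3 digits = 139, minutes = 54.69335; 139 + 54.69335/60 = 139.911556
  W ⇒ negate
Point 5:
  Latitude: degrees = first 2 digits = 23, minutes = 27.005; 23 + 27.005/60 = 23.450083
  S → negative
  λ: degrees = first 3 digits = 55, minutes = 2.916; 55 + 2.916/60 = 55.048600
  hemisphere W, so the sign is −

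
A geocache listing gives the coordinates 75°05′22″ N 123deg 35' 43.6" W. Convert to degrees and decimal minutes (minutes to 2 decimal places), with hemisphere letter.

75° 5.37′ N, 123° 35.73′ W

φ: 5 + 22/60 = 5.3667′
Lon: 35 + 43.6/60 = 35.7267′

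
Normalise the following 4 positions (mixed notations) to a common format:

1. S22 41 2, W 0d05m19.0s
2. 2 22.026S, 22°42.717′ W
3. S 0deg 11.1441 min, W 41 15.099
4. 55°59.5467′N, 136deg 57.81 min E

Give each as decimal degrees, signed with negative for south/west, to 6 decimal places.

1. -22.683889, -0.088611
2. -2.367100, -22.711950
3. -0.185735, -41.251650
4. 55.992445, 136.963500

Point 1:
  Latitude: 22° + 41/60 + 2/3600 = 22 + 0.683333 + 0.000556 = 22.6838889
  S ⇒ negate
  λ: 0 + 5/60 + 19/3600 = 0.0886111
  W ⇒ negate
Point 2:
  φ: 22.026′ = 0.367100°; total 2.3671000
  S ⇒ negate
  Lon: 42.717′ = 0.711950°; total 22.7119500
  hemisphere W, so the sign is −
Point 3:
  Lat: 0 + 11.1441/60 = 0.1857350
  S → negative
  Longitude: 41 + 15.099/60 = 41.2516500
  W → negative
Point 4:
  φ: 59.5467′ = 0.992445°; total 55.9924450
  N → positive
  Lon: 136 + 57.81/60 = 136.9635000
  E ⇒ keep positive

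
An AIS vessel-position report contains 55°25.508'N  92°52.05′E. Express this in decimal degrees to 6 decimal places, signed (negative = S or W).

Latitude: 55 + 25.508/60 = 55.4251333
N ⇒ keep positive
Longitude: 52.05′ = 0.867500°; total 92.8675000
E ⇒ keep positive

55.425133, 92.867500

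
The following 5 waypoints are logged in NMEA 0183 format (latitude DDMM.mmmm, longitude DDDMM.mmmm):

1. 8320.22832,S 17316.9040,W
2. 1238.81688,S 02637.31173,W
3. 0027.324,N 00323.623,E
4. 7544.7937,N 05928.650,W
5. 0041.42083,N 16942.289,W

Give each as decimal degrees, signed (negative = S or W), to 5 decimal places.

Point 1:
  Latitude: degrees = first 2 digits = 83, minutes = 20.22832; 83 + 20.22832/60 = 83.337139
  S → negative
  Lon: degrees = first 3 digits = 173, minutes = 16.904; 173 + 16.904/60 = 173.281733
  hemisphere W, so the sign is −
Point 2:
  Latitude: degrees = first 2 digits = 12, minutes = 38.81688; 12 + 38.81688/60 = 12.646948
  hemisphere S, so the sign is −
  Lon: split at 3 digits → 026° and 37.31173′; 26 + 37.31173/60 = 26.621862
  hemisphere W, so the sign is −
Point 3:
  φ: split at 2 digits → 00° and 27.324′; 0 + 27.324/60 = 0.455400
  N → positive
  Longitude: degrees = first 3 digits = 3, minutes = 23.623; 3 + 23.623/60 = 3.393717
  E → positive
Point 4:
  Lat: split at 2 digits → 75° and 44.7937′; 75 + 44.7937/60 = 75.746562
  N → positive
  Longitude: degrees = first 3 digits = 59, minutes = 28.65; 59 + 28.65/60 = 59.477500
  W → negative
Point 5:
  Latitude: split at 2 digits → 00° and 41.42083′; 0 + 41.42083/60 = 0.690347
  N → positive
  λ: split at 3 digits → 169° and 42.289′; 169 + 42.289/60 = 169.704817
  hemisphere W, so the sign is −

1. -83.33714, -173.28173
2. -12.64695, -26.62186
3. 0.45540, 3.39372
4. 75.74656, -59.47750
5. 0.69035, -169.70482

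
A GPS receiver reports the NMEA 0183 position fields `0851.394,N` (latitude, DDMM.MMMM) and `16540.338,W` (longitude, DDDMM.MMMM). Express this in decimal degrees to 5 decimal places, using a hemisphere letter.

8.85657° N, 165.67230° W

φ: split at 2 digits → 08° and 51.394′; 8 + 51.394/60 = 8.856567
Longitude: split at 3 digits → 165° and 40.338′; 165 + 40.338/60 = 165.672300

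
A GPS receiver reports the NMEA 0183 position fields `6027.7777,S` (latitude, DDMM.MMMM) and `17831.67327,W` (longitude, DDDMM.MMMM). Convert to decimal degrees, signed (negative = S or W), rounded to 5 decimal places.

-60.46296, -178.52789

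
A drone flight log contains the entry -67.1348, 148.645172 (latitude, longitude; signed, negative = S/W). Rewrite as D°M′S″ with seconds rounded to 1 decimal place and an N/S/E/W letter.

Latitude is negative → S; |value| = 67.134800
φ: whole degrees 67; 8.08800′ → 8′ and 5.280″
Longitude: whole degrees 148; 38.71032′ → 38′ and 42.619″

67°08′5.3″ S, 148°38′42.6″ E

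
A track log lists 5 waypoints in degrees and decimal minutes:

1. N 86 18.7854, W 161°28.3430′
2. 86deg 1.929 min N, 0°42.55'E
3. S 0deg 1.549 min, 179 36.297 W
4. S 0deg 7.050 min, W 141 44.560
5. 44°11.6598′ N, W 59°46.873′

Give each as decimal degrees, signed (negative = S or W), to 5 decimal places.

1. 86.31309, -161.47238
2. 86.03215, 0.70917
3. -0.02582, -179.60495
4. -0.11750, -141.74267
5. 44.19433, -59.78122

Point 1:
  Lat: 86 + 18.7854/60 = 86.313090
  N ⇒ keep positive
  λ: 161 + 28.343/60 = 161.472383
  W → negative
Point 2:
  φ: 86 + 1.929/60 = 86.032150
  N ⇒ keep positive
  Longitude: 42.55′ = 0.709167°; total 0.709167
  E → positive
Point 3:
  Latitude: 1.549′ = 0.025817°; total 0.025817
  S ⇒ negate
  λ: 36.297′ = 0.604950°; total 179.604950
  W → negative
Point 4:
  Latitude: 0 + 7.05/60 = 0.117500
  hemisphere S, so the sign is −
  λ: 141 + 44.56/60 = 141.742667
  W ⇒ negate
Point 5:
  Lat: 11.6598′ = 0.194330°; total 44.194330
  N → positive
  Lon: 59 + 46.873/60 = 59.781217
  W ⇒ negate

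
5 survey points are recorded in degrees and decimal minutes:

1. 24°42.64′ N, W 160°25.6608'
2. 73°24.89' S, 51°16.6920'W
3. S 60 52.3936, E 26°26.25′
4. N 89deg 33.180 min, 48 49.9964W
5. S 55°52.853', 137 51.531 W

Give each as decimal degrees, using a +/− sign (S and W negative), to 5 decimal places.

Point 1:
  φ: 42.64′ = 0.710667°; total 24.710667
  N ⇒ keep positive
  λ: 160 + 25.6608/60 = 160.427680
  hemisphere W, so the sign is −
Point 2:
  Lat: 73 + 24.89/60 = 73.414833
  hemisphere S, so the sign is −
  Longitude: 51 + 16.692/60 = 51.278200
  W → negative
Point 3:
  Latitude: 52.3936′ = 0.873227°; total 60.873227
  hemisphere S, so the sign is −
  Longitude: 26.25′ = 0.437500°; total 26.437500
  E ⇒ keep positive
Point 4:
  Latitude: 89 + 33.18/60 = 89.553000
  N ⇒ keep positive
  Longitude: 49.9964′ = 0.833273°; total 48.833273
  W → negative
Point 5:
  Lat: 55 + 52.853/60 = 55.880883
  hemisphere S, so the sign is −
  Lon: 137 + 51.531/60 = 137.858850
  W → negative

1. 24.71067, -160.42768
2. -73.41483, -51.27820
3. -60.87323, 26.43750
4. 89.55300, -48.83327
5. -55.88088, -137.85885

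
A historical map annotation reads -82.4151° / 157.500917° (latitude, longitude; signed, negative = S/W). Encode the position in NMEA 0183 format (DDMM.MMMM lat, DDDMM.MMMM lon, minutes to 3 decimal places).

Latitude is negative → S; |value| = 82.415100
φ: fractional part 0.415100 → 24.90600 minutes
λ: minutes = (157.500917 − 157) × 60 = 30.05502

8224.906,S / 15730.055,E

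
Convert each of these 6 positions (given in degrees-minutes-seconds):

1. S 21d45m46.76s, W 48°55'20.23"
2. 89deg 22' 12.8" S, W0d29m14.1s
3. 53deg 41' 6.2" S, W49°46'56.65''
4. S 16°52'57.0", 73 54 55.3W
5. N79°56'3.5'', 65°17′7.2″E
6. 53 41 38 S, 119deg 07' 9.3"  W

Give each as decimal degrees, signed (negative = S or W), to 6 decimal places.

Point 1:
  φ: 21 + 45/60 + 46.76/3600 = 21.7629889
  S → negative
  Longitude: 48 + 55/60 + 20.23/3600 = 48.9222861
  W → negative
Point 2:
  φ: 89° + 22/60 + 12.8/3600 = 89 + 0.366667 + 0.003556 = 89.3702222
  S → negative
  Lon: 0 + 29/60 + 14.1/3600 = 0.4872500
  hemisphere W, so the sign is −
Point 3:
  Latitude: 53° + 41/60 + 6.2/3600 = 53 + 0.683333 + 0.001722 = 53.6850556
  S → negative
  Lon: 49 + 46/60 + 56.65/3600 = 49.7824028
  W → negative
Point 4:
  Lat: 16° + 52/60 + 57/3600 = 16 + 0.866667 + 0.015833 = 16.8825000
  hemisphere S, so the sign is −
  Longitude: 73 + 54/60 + 55.3/3600 = 73.9153611
  W ⇒ negate
Point 5:
  Latitude: 79° + 56/60 + 3.5/3600 = 79 + 0.933333 + 0.000972 = 79.9343056
  N ⇒ keep positive
  Longitude: 17′ + 7.2″ = 17.12000′; 65 + 17.12000/60 = 65.2853333
  E ⇒ keep positive
Point 6:
  φ: 53 + 41/60 + 38/3600 = 53.6938889
  hemisphere S, so the sign is −
  Lon: 119° + 7/60 + 9.3/3600 = 119 + 0.116667 + 0.002583 = 119.1192500
  W ⇒ negate

1. -21.762989, -48.922286
2. -89.370222, -0.487250
3. -53.685056, -49.782403
4. -16.882500, -73.915361
5. 79.934306, 65.285333
6. -53.693889, -119.119250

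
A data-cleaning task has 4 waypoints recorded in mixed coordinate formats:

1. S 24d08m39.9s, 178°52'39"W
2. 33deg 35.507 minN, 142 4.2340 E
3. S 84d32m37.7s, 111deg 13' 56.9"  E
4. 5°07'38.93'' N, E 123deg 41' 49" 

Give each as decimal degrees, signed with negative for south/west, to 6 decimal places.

Point 1:
  Lat: 24 + 8/60 + 39.9/3600 = 24.1444167
  S → negative
  Longitude: 178 + 52/60 + 39/3600 = 178.8775000
  hemisphere W, so the sign is −
Point 2:
  Latitude: 33 + 35.507/60 = 33.5917833
  N → positive
  λ: 142 + 4.234/60 = 142.0705667
  E → positive
Point 3:
  Latitude: 32′ + 37.7″ = 32.62833′; 84 + 32.62833/60 = 84.5438056
  S ⇒ negate
  Lon: 111 + 13/60 + 56.9/3600 = 111.2324722
  E ⇒ keep positive
Point 4:
  φ: 5 + 7/60 + 38.93/3600 = 5.1274806
  N → positive
  λ: 41′ + 49″ = 41.81667′; 123 + 41.81667/60 = 123.6969444
  E ⇒ keep positive

1. -24.144417, -178.877500
2. 33.591783, 142.070567
3. -84.543806, 111.232472
4. 5.127481, 123.696944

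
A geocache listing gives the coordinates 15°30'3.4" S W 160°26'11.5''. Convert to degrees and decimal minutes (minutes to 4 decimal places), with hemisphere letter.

Lat: seconds/60 = 0.05667; minutes = 30 + 0.05667 = 30.056667
Longitude: seconds/60 = 0.19167; minutes = 26 + 0.19167 = 26.191667

15° 30.0567′ S, 160° 26.1917′ W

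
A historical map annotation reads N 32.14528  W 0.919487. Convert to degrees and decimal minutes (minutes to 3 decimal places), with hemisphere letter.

Lat: fractional part 0.145280 → 8.71680 minutes
Lon: fractional part 0.919487 → 55.16922 minutes

32° 8.717′ N, 0° 55.169′ W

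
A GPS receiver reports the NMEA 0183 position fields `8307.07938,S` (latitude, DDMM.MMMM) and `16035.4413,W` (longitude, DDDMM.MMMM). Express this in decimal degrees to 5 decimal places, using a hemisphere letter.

83.11799° S, 160.59069° W

Lat: split at 2 digits → 83° and 7.07938′; 83 + 7.07938/60 = 83.117990
λ: split at 3 digits → 160° and 35.4413′; 160 + 35.4413/60 = 160.590688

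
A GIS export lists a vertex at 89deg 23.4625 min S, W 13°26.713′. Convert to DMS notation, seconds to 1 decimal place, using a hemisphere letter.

89°23′27.8″ S, 13°26′42.8″ W

φ: 23.46250′ → 23′ and 0.46250 × 60 = 27.750″
λ: fractional minutes 0.71300 × 60 = 42.780″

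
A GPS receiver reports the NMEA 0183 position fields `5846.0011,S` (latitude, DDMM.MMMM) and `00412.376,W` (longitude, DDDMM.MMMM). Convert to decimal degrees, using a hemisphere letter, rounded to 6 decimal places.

Lat: split at 2 digits → 58° and 46.0011′; 58 + 46.0011/60 = 58.7666850
Lon: degrees = first 3 digits = 4, minutes = 12.376; 4 + 12.376/60 = 4.2062667

58.766685° S, 4.206267° W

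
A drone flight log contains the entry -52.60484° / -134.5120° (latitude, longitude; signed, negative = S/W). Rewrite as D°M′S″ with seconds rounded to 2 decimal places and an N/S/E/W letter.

Latitude is negative → S; |value| = 52.604840
Lat: whole degrees 52; 36.29040′ → 36′ and 17.4240″
Longitude is negative → W; |value| = 134.512000
Lon: 0.512000 × 60 = 30.72000′ → 30′, remainder × 60 = 43.2000″

52°36′17.42″ S, 134°30′43.20″ W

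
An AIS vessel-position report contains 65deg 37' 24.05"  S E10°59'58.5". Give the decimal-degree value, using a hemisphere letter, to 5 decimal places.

65.62335° S, 10.99958° E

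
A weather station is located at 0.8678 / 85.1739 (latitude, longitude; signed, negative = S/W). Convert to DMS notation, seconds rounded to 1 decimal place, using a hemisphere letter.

Lat: 0.867800 × 60 = 52.06800′ → 52′, remainder × 60 = 4.080″
Longitude: whole degrees 85; 10.43400′ → 10′ and 26.040″

0°52′4.1″ N, 85°10′26.0″ E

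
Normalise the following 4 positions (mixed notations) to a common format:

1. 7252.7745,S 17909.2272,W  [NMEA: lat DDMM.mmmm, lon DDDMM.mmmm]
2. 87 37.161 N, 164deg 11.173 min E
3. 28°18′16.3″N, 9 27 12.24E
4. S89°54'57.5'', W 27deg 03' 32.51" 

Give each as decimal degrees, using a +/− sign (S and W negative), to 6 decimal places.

1. -72.879575, -179.153787
2. 87.619350, 164.186217
3. 28.304528, 9.453400
4. -89.915972, -27.059031

Point 1:
  Latitude: degrees = first 2 digits = 72, minutes = 52.7745; 72 + 52.7745/60 = 72.8795750
  S → negative
  Lon: split at 3 digits → 179° and 9.2272′; 179 + 9.2272/60 = 179.1537867
  W → negative
Point 2:
  Latitude: 37.161′ = 0.619350°; total 87.6193500
  N → positive
  Lon: 11.173′ = 0.186217°; total 164.1862167
  E ⇒ keep positive
Point 3:
  Lat: 28 + 18/60 + 16.3/3600 = 28.3045278
  N ⇒ keep positive
  Longitude: 27′ + 12.24″ = 27.20400′; 9 + 27.20400/60 = 9.4534000
  E → positive
Point 4:
  Latitude: 89° + 54/60 + 57.5/3600 = 89 + 0.900000 + 0.015972 = 89.9159722
  hemisphere S, so the sign is −
  Longitude: 3′ + 32.51″ = 3.54183′; 27 + 3.54183/60 = 27.0590306
  hemisphere W, so the sign is −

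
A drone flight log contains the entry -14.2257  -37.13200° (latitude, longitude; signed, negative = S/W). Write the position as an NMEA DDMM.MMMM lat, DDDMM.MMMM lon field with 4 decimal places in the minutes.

Latitude is negative → S; |value| = 14.225700
φ: 14° + 0.225700 × 60 = 14° 13.542000′
Longitude is negative → W; |value| = 37.132000
λ: minutes = (37.132000 − 37) × 60 = 7.920000

1413.5420,S / 03707.9200,W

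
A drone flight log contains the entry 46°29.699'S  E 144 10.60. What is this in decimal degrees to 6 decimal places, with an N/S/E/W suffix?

46.494983° S, 144.176667° E

Lat: 46 + 29.699/60 = 46.4949833
Lon: 144 + 10.6/60 = 144.1766667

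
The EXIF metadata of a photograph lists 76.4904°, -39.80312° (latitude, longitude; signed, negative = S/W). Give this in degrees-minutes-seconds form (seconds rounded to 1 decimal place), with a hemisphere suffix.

76°29′25.4″ N, 39°48′11.2″ W

Lat: 0.490400 × 60 = 29.42400′ → 29′, remainder × 60 = 25.440″
Longitude is negative → W; |value| = 39.803120
Longitude: whole degrees 39; 48.18720′ → 48′ and 11.232″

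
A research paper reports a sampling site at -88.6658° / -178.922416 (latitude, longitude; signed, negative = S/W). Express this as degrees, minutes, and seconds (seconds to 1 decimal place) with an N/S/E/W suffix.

Latitude is negative → S; |value| = 88.665800
Lat: 0.665800° → 39.94800′; 0.94800 × 60 = 56.880″
Longitude is negative → W; |value| = 178.922416
Longitude: whole degrees 178; 55.34496′ → 55′ and 20.698″

88°39′56.9″ S, 178°55′20.7″ W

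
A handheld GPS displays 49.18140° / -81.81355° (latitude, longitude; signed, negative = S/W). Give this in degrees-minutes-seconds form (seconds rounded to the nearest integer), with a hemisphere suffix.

49°10′53″ N, 81°48′49″ W

Lat: 0.181400 × 60 = 10.88400′ → 10′, remainder × 60 = 53.04″
Longitude is negative → W; |value| = 81.813550
Lon: 0.813550° → 48.81300′; 0.81300 × 60 = 48.78″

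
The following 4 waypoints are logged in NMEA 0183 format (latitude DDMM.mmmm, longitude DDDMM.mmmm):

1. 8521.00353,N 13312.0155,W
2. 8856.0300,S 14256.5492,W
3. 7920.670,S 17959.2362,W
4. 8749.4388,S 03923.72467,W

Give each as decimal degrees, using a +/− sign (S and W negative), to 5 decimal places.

Point 1:
  Lat: degrees = first 2 digits = 85, minutes = 21.00353; 85 + 21.00353/60 = 85.350059
  N → positive
  Longitude: split at 3 digits → 133° and 12.0155′; 133 + 12.0155/60 = 133.200258
  W → negative
Point 2:
  φ: split at 2 digits → 88° and 56.03′; 88 + 56.03/60 = 88.933833
  S ⇒ negate
  Longitude: split at 3 digits → 142° and 56.5492′; 142 + 56.5492/60 = 142.942487
  W ⇒ negate
Point 3:
  φ: degrees = first 2 digits = 79, minutes = 20.67; 79 + 20.67/60 = 79.344500
  hemisphere S, so the sign is −
  Lon: degrees = first 3 digits = 179, minutes = 59.2362; 179 + 59.2362/60 = 179.987270
  W ⇒ negate
Point 4:
  Lat: split at 2 digits → 87° and 49.4388′; 87 + 49.4388/60 = 87.823980
  S → negative
  Lon: split at 3 digits → 039° and 23.72467′; 39 + 23.72467/60 = 39.395411
  W ⇒ negate

1. 85.35006, -133.20026
2. -88.93383, -142.94249
3. -79.34450, -179.98727
4. -87.82398, -39.39541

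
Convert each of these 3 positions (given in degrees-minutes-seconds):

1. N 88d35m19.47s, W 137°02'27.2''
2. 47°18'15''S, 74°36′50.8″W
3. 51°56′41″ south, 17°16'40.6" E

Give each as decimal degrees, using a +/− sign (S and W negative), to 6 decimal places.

Point 1:
  Lat: 88° + 35/60 + 19.47/3600 = 88 + 0.583333 + 0.005408 = 88.5887417
  N ⇒ keep positive
  Lon: 137 + 2/60 + 27.2/3600 = 137.0408889
  W ⇒ negate
Point 2:
  φ: 47° + 18/60 + 15/3600 = 47 + 0.300000 + 0.004167 = 47.3041667
  S → negative
  λ: 74 + 36/60 + 50.8/3600 = 74.6141111
  W ⇒ negate
Point 3:
  Latitude: 56′ + 41″ = 56.68333′; 51 + 56.68333/60 = 51.9447222
  hemisphere S, so the sign is −
  λ: 16′ + 40.6″ = 16.67667′; 17 + 16.67667/60 = 17.2779444
  E ⇒ keep positive

1. 88.588742, -137.040889
2. -47.304167, -74.614111
3. -51.944722, 17.277944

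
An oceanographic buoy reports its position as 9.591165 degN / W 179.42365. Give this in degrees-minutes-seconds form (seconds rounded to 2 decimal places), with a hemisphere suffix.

9°35′28.19″ N, 179°25′25.14″ W

Lat: 0.591165 × 60 = 35.46990′ → 35′, remainder × 60 = 28.1940″
λ: whole degrees 179; 25.41900′ → 25′ and 25.1400″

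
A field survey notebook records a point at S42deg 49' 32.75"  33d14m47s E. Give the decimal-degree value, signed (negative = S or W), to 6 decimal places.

-42.825764, 33.246389

Latitude: 42 + 49/60 + 32.75/3600 = 42.8257639
S → negative
Longitude: 33° + 14/60 + 47/3600 = 33 + 0.233333 + 0.013056 = 33.2463889
E ⇒ keep positive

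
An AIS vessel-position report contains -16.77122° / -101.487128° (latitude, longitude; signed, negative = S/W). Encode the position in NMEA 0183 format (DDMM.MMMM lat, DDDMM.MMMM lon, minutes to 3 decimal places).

1646.273,S / 10129.228,W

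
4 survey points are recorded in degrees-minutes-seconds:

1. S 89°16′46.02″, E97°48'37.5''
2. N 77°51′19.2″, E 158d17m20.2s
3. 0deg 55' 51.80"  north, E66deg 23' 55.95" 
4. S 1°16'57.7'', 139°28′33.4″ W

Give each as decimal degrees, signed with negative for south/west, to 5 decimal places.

1. -89.27945, 97.81042
2. 77.85533, 158.28894
3. 0.93106, 66.39888
4. -1.28269, -139.47594

Point 1:
  Lat: 89° + 16/60 + 46.02/3600 = 89 + 0.266667 + 0.012783 = 89.279450
  hemisphere S, so the sign is −
  Longitude: 97 + 48/60 + 37.5/3600 = 97.810417
  E ⇒ keep positive
Point 2:
  Lat: 77° + 51/60 + 19.2/3600 = 77 + 0.850000 + 0.005333 = 77.855333
  N → positive
  Lon: 158° + 17/60 + 20.2/3600 = 158 + 0.283333 + 0.005611 = 158.288944
  E ⇒ keep positive
Point 3:
  Lat: 55′ + 51.8″ = 55.86333′; 0 + 55.86333/60 = 0.931056
  N → positive
  λ: 66 + 23/60 + 55.95/3600 = 66.398875
  E ⇒ keep positive
Point 4:
  Lat: 1° + 16/60 + 57.7/3600 = 1 + 0.266667 + 0.016028 = 1.282694
  hemisphere S, so the sign is −
  Lon: 139 + 28/60 + 33.4/3600 = 139.475944
  hemisphere W, so the sign is −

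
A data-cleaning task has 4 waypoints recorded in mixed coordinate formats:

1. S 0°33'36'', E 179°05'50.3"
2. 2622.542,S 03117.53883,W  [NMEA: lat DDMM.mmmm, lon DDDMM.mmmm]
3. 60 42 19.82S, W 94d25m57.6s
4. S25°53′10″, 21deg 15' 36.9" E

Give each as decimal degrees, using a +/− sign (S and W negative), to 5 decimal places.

1. -0.56000, 179.09731
2. -26.37570, -31.29231
3. -60.70551, -94.43267
4. -25.88611, 21.26025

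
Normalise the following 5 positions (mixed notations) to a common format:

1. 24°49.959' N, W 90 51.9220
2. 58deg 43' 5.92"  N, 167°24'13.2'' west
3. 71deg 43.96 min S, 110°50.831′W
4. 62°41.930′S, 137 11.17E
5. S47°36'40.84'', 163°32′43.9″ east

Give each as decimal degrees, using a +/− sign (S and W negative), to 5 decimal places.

Point 1:
  φ: 24 + 49.959/60 = 24.832650
  N → positive
  Longitude: 51.922′ = 0.865367°; total 90.865367
  W → negative
Point 2:
  φ: 43′ + 5.92″ = 43.09867′; 58 + 43.09867/60 = 58.718311
  N → positive
  λ: 167 + 24/60 + 13.2/3600 = 167.403667
  hemisphere W, so the sign is −
Point 3:
  Lat: 71 + 43.96/60 = 71.732667
  hemisphere S, so the sign is −
  Lon: 50.831′ = 0.847183°; total 110.847183
  hemisphere W, so the sign is −
Point 4:
  φ: 62 + 41.93/60 = 62.698833
  hemisphere S, so the sign is −
  Longitude: 137 + 11.17/60 = 137.186167
  E → positive
Point 5:
  Lat: 47 + 36/60 + 40.84/3600 = 47.611344
  S ⇒ negate
  Longitude: 163° + 32/60 + 43.9/3600 = 163 + 0.533333 + 0.012194 = 163.545528
  E → positive

1. 24.83265, -90.86537
2. 58.71831, -167.40367
3. -71.73267, -110.84718
4. -62.69883, 137.18617
5. -47.61134, 163.54553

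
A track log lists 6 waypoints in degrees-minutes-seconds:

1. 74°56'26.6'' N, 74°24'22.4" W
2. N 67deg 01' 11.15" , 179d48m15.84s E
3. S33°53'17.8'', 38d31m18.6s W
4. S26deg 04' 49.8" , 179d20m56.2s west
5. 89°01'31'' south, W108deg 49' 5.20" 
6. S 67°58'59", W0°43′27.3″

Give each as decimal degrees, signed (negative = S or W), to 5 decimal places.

Point 1:
  Latitude: 56′ + 26.6″ = 56.44333′; 74 + 56.44333/60 = 74.940722
  N → positive
  Longitude: 74 + 24/60 + 22.4/3600 = 74.406222
  hemisphere W, so the sign is −
Point 2:
  Latitude: 67 + 1/60 + 11.15/3600 = 67.019764
  N → positive
  Lon: 179 + 48/60 + 15.84/3600 = 179.804400
  E → positive
Point 3:
  Lat: 33° + 53/60 + 17.8/3600 = 33 + 0.883333 + 0.004944 = 33.888278
  S ⇒ negate
  Longitude: 31′ + 18.6″ = 31.31000′; 38 + 31.31000/60 = 38.521833
  W ⇒ negate
Point 4:
  Lat: 26 + 4/60 + 49.8/3600 = 26.080500
  hemisphere S, so the sign is −
  λ: 20′ + 56.2″ = 20.93667′; 179 + 20.93667/60 = 179.348944
  hemisphere W, so the sign is −
Point 5:
  Latitude: 89° + 1/60 + 31/3600 = 89 + 0.016667 + 0.008611 = 89.025278
  hemisphere S, so the sign is −
  λ: 108° + 49/60 + 5.2/3600 = 108 + 0.816667 + 0.001444 = 108.818111
  W ⇒ negate
Point 6:
  φ: 67 + 58/60 + 59/3600 = 67.983056
  hemisphere S, so the sign is −
  Lon: 43′ + 27.3″ = 43.45500′; 0 + 43.45500/60 = 0.724250
  W → negative

1. 74.94072, -74.40622
2. 67.01976, 179.80440
3. -33.88828, -38.52183
4. -26.08050, -179.34894
5. -89.02528, -108.81811
6. -67.98306, -0.72425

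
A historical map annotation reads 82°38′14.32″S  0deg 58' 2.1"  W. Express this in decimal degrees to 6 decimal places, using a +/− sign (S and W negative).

-82.637311, -0.967250

Lat: 82° + 38/60 + 14.32/3600 = 82 + 0.633333 + 0.003978 = 82.6373111
S → negative
Lon: 58′ + 2.1″ = 58.03500′; 0 + 58.03500/60 = 0.9672500
W → negative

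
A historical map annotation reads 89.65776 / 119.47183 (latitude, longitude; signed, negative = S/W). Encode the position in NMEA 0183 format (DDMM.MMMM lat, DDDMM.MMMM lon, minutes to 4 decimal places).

8939.4656,N / 11928.3098,E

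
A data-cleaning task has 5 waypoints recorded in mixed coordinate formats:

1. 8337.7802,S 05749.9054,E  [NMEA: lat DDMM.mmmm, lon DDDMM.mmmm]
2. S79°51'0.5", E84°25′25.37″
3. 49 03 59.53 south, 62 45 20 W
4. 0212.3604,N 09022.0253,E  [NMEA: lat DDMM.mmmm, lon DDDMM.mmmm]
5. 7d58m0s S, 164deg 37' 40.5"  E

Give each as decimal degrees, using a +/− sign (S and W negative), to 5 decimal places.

Point 1:
  φ: split at 2 digits → 83° and 37.7802′; 83 + 37.7802/60 = 83.629670
  S → negative
  λ: split at 3 digits → 057° and 49.9054′; 57 + 49.9054/60 = 57.831757
  E ⇒ keep positive
Point 2:
  Lat: 79° + 51/60 + 0.5/3600 = 79 + 0.850000 + 0.000139 = 79.850139
  S → negative
  Lon: 84 + 25/60 + 25.37/3600 = 84.423714
  E ⇒ keep positive
Point 3:
  φ: 49 + 3/60 + 59.53/3600 = 49.066536
  S ⇒ negate
  λ: 45′ + 20″ = 45.33333′; 62 + 45.33333/60 = 62.755556
  W ⇒ negate
Point 4:
  φ: degrees = first 2 digits = 2, minutes = 12.3604; 2 + 12.3604/60 = 2.206007
  N ⇒ keep positive
  λ: split at 3 digits → 090° and 22.0253′; 90 + 22.0253/60 = 90.367088
  E ⇒ keep positive
Point 5:
  φ: 7° + 58/60 + 0/3600 = 7 + 0.966667 + 0.000000 = 7.966667
  S → negative
  λ: 164° + 37/60 + 40.5/3600 = 164 + 0.616667 + 0.011250 = 164.627917
  E ⇒ keep positive

1. -83.62967, 57.83176
2. -79.85014, 84.42371
3. -49.06654, -62.75556
4. 2.20601, 90.36709
5. -7.96667, 164.62792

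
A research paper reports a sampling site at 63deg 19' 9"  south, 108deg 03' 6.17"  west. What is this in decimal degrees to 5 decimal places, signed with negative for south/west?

-63.31917, -108.05171

Lat: 63° + 19/60 + 9/3600 = 63 + 0.316667 + 0.002500 = 63.319167
S ⇒ negate
Lon: 3′ + 6.17″ = 3.10283′; 108 + 3.10283/60 = 108.051714
W → negative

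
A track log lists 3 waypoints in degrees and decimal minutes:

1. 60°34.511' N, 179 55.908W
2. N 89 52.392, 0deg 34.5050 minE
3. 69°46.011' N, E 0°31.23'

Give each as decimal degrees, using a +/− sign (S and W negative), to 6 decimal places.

1. 60.575183, -179.931800
2. 89.873200, 0.575083
3. 69.766850, 0.520500

Point 1:
  φ: 34.511′ = 0.575183°; total 60.5751833
  N → positive
  Longitude: 179 + 55.908/60 = 179.9318000
  hemisphere W, so the sign is −
Point 2:
  Latitude: 52.392′ = 0.873200°; total 89.8732000
  N ⇒ keep positive
  Longitude: 34.505′ = 0.575083°; total 0.5750833
  E → positive
Point 3:
  Latitude: 46.011′ = 0.766850°; total 69.7668500
  N → positive
  Lon: 31.23′ = 0.520500°; total 0.5205000
  E ⇒ keep positive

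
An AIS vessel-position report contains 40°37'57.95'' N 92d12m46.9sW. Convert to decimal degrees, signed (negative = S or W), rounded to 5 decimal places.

Lat: 40 + 37/60 + 57.95/3600 = 40.632764
N → positive
Longitude: 92° + 12/60 + 46.9/3600 = 92 + 0.200000 + 0.013028 = 92.213028
W ⇒ negate

40.63276, -92.21303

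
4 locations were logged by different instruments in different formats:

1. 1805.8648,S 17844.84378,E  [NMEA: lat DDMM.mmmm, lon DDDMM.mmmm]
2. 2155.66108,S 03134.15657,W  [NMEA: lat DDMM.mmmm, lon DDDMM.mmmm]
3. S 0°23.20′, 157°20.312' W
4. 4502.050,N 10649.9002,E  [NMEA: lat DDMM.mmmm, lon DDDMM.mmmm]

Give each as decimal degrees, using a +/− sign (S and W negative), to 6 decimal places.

1. -18.097747, 178.747396
2. -21.927685, -31.569276
3. -0.386667, -157.338533
4. 45.034167, 106.831670

Point 1:
  Latitude: split at 2 digits → 18° and 5.8648′; 18 + 5.8648/60 = 18.0977467
  S → negative
  λ: split at 3 digits → 178° and 44.84378′; 178 + 44.84378/60 = 178.7473963
  E → positive
Point 2:
  Lat: split at 2 digits → 21° and 55.66108′; 21 + 55.66108/60 = 21.9276847
  S → negative
  Lon: degrees = first 3 digits = 31, minutes = 34.15657; 31 + 34.15657/60 = 31.5692762
  W ⇒ negate
Point 3:
  Latitude: 23.2′ = 0.386667°; total 0.3866667
  S → negative
  Lon: 20.312′ = 0.338533°; total 157.3385333
  W ⇒ negate
Point 4:
  φ: split at 2 digits → 45° and 2.05′; 45 + 2.05/60 = 45.0341667
  N ⇒ keep positive
  λ: degrees = first 3 digits = 106, minutes = 49.9002; 106 + 49.9002/60 = 106.8316700
  E → positive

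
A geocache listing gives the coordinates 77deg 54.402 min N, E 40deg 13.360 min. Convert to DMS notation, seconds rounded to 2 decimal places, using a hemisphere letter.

Lat: 54.40200′ → 54′ and 0.40200 × 60 = 24.1200″
Longitude: 13.36000′ → 13′ and 0.36000 × 60 = 21.6000″

77°54′24.12″ N, 40°13′21.60″ E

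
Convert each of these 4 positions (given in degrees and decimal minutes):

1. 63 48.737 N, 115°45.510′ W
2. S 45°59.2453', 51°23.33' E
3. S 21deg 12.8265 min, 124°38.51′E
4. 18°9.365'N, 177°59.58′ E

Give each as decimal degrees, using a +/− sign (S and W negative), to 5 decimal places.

Point 1:
  φ: 63 + 48.737/60 = 63.812283
  N ⇒ keep positive
  λ: 45.51′ = 0.758500°; total 115.758500
  W ⇒ negate
Point 2:
  Lat: 45 + 59.2453/60 = 45.987422
  hemisphere S, so the sign is −
  λ: 51 + 23.33/60 = 51.388833
  E → positive
Point 3:
  Latitude: 12.8265′ = 0.213775°; total 21.213775
  S → negative
  Lon: 124 + 38.51/60 = 124.641833
  E → positive
Point 4:
  Latitude: 9.365′ = 0.156083°; total 18.156083
  N → positive
  λ: 177 + 59.58/60 = 177.993000
  E ⇒ keep positive

1. 63.81228, -115.75850
2. -45.98742, 51.38883
3. -21.21378, 124.64183
4. 18.15608, 177.99300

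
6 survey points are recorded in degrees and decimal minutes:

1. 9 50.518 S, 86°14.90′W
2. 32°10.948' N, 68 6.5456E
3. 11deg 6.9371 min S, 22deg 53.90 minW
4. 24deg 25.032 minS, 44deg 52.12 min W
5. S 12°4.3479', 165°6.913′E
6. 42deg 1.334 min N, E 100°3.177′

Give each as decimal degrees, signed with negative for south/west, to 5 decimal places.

Point 1:
  φ: 50.518′ = 0.841967°; total 9.841967
  hemisphere S, so the sign is −
  Longitude: 86 + 14.9/60 = 86.248333
  W → negative
Point 2:
  Latitude: 32 + 10.948/60 = 32.182467
  N → positive
  Longitude: 6.5456′ = 0.109093°; total 68.109093
  E ⇒ keep positive
Point 3:
  Lat: 6.9371′ = 0.115618°; total 11.115618
  S → negative
  λ: 22 + 53.9/60 = 22.898333
  W ⇒ negate
Point 4:
  Lat: 25.032′ = 0.417200°; total 24.417200
  S ⇒ negate
  λ: 44 + 52.12/60 = 44.868667
  W → negative
Point 5:
  Latitude: 4.3479′ = 0.072465°; total 12.072465
  S → negative
  Lon: 165 + 6.913/60 = 165.115217
  E ⇒ keep positive
Point 6:
  φ: 1.334′ = 0.022233°; total 42.022233
  N ⇒ keep positive
  λ: 3.177′ = 0.052950°; total 100.052950
  E ⇒ keep positive

1. -9.84197, -86.24833
2. 32.18247, 68.10909
3. -11.11562, -22.89833
4. -24.41720, -44.86867
5. -12.07247, 165.11522
6. 42.02223, 100.05295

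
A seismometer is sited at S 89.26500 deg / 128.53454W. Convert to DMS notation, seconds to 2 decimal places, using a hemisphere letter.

Latitude: 0.265000 × 60 = 15.90000′ → 15′, remainder × 60 = 54.0000″
Lon: 0.534540° → 32.07240′; 0.07240 × 60 = 4.3440″

89°15′54.00″ S, 128°32′4.34″ W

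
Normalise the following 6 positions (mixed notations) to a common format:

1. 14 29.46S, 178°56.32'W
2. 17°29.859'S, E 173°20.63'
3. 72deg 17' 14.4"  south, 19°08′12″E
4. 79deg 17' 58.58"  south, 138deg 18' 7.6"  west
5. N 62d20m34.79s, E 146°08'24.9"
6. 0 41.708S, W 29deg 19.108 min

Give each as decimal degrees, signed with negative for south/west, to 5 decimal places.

Point 1:
  Latitude: 29.46′ = 0.491000°; total 14.491000
  S → negative
  Longitude: 56.32′ = 0.938667°; total 178.938667
  W ⇒ negate
Point 2:
  Latitude: 17 + 29.859/60 = 17.497650
  S → negative
  Lon: 173 + 20.63/60 = 173.343833
  E ⇒ keep positive
Point 3:
  Latitude: 72° + 17/60 + 14.4/3600 = 72 + 0.283333 + 0.004000 = 72.287333
  hemisphere S, so the sign is −
  Longitude: 8′ + 12″ = 8.20000′; 19 + 8.20000/60 = 19.136667
  E ⇒ keep positive
Point 4:
  Lat: 79° + 17/60 + 58.58/3600 = 79 + 0.283333 + 0.016272 = 79.299606
  S → negative
  Lon: 138° + 18/60 + 7.6/3600 = 138 + 0.300000 + 0.002111 = 138.302111
  hemisphere W, so the sign is −
Point 5:
  φ: 20′ + 34.79″ = 20.57983′; 62 + 20.57983/60 = 62.342997
  N → positive
  Longitude: 146° + 8/60 + 24.9/3600 = 146 + 0.133333 + 0.006917 = 146.140250
  E → positive
Point 6:
  φ: 41.708′ = 0.695133°; total 0.695133
  hemisphere S, so the sign is −
  Lon: 29 + 19.108/60 = 29.318467
  W ⇒ negate

1. -14.49100, -178.93867
2. -17.49765, 173.34383
3. -72.28733, 19.13667
4. -79.29961, -138.30211
5. 62.34300, 146.14025
6. -0.69513, -29.31847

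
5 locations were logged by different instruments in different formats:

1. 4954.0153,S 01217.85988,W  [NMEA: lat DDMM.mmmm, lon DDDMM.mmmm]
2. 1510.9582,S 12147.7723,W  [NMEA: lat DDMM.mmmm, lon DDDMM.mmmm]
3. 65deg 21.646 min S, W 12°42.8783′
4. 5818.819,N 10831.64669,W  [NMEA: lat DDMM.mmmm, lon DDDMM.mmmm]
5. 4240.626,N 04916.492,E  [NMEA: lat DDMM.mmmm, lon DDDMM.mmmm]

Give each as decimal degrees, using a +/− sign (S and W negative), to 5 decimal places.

Point 1:
  φ: degrees = first 2 digits = 49, minutes = 54.0153; 49 + 54.0153/60 = 49.900255
  S ⇒ negate
  Longitude: degrees = first 3 digits = 12, minutes = 17.85988; 12 + 17.85988/60 = 12.297665
  W ⇒ negate
Point 2:
  Latitude: split at 2 digits → 15° and 10.9582′; 15 + 10.9582/60 = 15.182637
  S → negative
  Lon: degrees = first 3 digits = 121, minutes = 47.7723; 121 + 47.7723/60 = 121.796205
  W ⇒ negate
Point 3:
  Latitude: 21.646′ = 0.360767°; total 65.360767
  hemisphere S, so the sign is −
  Longitude: 42.8783′ = 0.714638°; total 12.714638
  hemisphere W, so the sign is −
Point 4:
  φ: split at 2 digits → 58° and 18.819′; 58 + 18.819/60 = 58.313650
  N ⇒ keep positive
  Lon: split at 3 digits → 108° and 31.64669′; 108 + 31.64669/60 = 108.527445
  W → negative
Point 5:
  φ: split at 2 digits → 42° and 40.626′; 42 + 40.626/60 = 42.677100
  N ⇒ keep positive
  λ: degrees = first 3 digits = 49, minutes = 16.492; 49 + 16.492/60 = 49.274867
  E → positive

1. -49.90026, -12.29766
2. -15.18264, -121.79621
3. -65.36077, -12.71464
4. 58.31365, -108.52744
5. 42.67710, 49.27487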